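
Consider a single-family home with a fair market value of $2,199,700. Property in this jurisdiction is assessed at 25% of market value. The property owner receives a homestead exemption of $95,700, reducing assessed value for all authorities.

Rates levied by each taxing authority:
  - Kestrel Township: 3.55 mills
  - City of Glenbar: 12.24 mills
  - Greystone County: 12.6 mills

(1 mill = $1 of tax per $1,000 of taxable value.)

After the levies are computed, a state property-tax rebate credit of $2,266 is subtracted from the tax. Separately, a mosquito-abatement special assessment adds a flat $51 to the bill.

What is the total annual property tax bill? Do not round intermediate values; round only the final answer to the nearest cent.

$10,680.45

Assessed value = $2,199,700 × 0.25 = $549,925
Taxable value = $549,925 − $95,700 = $454,225
Kestrel Township: $454,225 × 0.00355 = $1,612.49875
City of Glenbar: $454,225 × 0.01224 = $5,559.714
Greystone County: $454,225 × 0.0126 = $5,723.235
Levies subtotal = $12,895.44775
After credit = $12,895.44775 − $2,266 = $10,629.44775
Total = $10,629.44775 + $51 = $10,680.44775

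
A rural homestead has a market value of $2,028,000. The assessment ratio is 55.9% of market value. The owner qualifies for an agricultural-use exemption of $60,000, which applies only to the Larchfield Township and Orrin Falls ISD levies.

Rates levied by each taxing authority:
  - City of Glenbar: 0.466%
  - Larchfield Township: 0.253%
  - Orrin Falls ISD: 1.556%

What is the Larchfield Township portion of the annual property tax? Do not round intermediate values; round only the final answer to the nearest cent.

Assessed value = $2,028,000 × 0.559 = $1,133,652
Larchfield Township taxable value = $1,133,652 − $60,000 = $1,073,652
Larchfield Township levy = $1,073,652 × 0.00253 = $2,716.33956

$2,716.34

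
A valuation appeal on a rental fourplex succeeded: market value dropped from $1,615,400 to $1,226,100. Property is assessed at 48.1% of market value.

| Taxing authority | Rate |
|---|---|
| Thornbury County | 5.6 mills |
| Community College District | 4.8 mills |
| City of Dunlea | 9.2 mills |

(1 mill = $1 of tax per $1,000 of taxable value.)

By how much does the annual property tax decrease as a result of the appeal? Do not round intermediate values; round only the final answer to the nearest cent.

Old assessed value = $1,615,400 × 0.481 = $777,007.4
New assessed value = $1,226,100 × 0.481 = $589,754.1
Combined rate = 0.0056 + 0.0048 + 0.0092 = 0.0196
Old tax = $777,007.4 × 0.0196 = $15,229.34504
New tax = $589,754.1 × 0.0196 = $11,559.18036
Reduction = $15,229.34504 − $11,559.18036 = $3,670.16468

$3,670.16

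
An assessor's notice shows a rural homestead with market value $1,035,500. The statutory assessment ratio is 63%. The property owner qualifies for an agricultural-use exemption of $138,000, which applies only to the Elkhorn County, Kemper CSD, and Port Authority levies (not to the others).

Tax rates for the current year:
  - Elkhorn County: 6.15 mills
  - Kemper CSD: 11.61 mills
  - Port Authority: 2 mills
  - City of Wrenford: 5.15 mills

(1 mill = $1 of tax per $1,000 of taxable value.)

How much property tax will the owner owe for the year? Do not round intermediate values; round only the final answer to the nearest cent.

Assessed value = $1,035,500 × 0.63 = $652,365
Elkhorn County: ($652,365 − $138,000) × 0.00615 = $514,365 × 0.00615 = $3,163.34475
Kemper CSD: ($652,365 − $138,000) × 0.01161 = $514,365 × 0.01161 = $5,971.77765
Port Authority: ($652,365 − $138,000) × 0.002 = $514,365 × 0.002 = $1,028.73
City of Wrenford: $652,365 × 0.00515 = $3,359.67975
Total = $13,523.53215

$13,523.53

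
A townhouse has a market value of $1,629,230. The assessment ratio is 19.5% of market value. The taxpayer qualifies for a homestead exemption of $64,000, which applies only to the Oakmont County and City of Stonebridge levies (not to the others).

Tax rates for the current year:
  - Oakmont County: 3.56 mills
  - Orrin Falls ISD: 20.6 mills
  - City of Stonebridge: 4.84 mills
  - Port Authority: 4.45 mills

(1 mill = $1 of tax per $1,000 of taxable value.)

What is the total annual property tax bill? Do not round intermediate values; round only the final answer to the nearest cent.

Assessed value = $1,629,230 × 0.195 = $317,699.85
Oakmont County: ($317,699.85 − $64,000) × 0.00356 = $253,699.85 × 0.00356 = $903.171466
Orrin Falls ISD: $317,699.85 × 0.0206 = $6,544.61691
City of Stonebridge: ($317,699.85 − $64,000) × 0.00484 = $253,699.85 × 0.00484 = $1,227.907274
Port Authority: $317,699.85 × 0.00445 = $1,413.7643325
Total = $10,089.4599825

$10,089.46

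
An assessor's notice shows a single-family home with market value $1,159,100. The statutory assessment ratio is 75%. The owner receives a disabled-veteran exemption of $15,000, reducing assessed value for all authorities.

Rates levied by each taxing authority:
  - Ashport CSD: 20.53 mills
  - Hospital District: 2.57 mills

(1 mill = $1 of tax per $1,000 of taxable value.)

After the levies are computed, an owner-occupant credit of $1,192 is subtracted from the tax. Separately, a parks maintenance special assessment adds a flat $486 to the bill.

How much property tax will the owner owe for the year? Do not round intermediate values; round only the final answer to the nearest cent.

Assessed value = $1,159,100 × 0.75 = $869,325
Taxable value = $869,325 − $15,000 = $854,325
Ashport CSD: $854,325 × 0.02053 = $17,539.29225
Hospital District: $854,325 × 0.00257 = $2,195.61525
Levies subtotal = $19,734.9075
After credit = $19,734.9075 − $1,192 = $18,542.9075
Total = $18,542.9075 + $486 = $19,028.9075

$19,028.91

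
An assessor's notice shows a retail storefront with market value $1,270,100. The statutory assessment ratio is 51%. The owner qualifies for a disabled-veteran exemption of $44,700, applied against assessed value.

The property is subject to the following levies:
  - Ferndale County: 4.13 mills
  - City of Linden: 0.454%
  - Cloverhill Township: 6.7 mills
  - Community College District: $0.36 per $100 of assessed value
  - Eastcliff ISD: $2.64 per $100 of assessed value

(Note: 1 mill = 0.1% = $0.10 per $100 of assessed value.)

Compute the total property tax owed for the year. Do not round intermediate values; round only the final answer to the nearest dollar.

Assessed value = $1,270,100 × 0.51 = $647,751
Taxable value = $647,751 − $44,700 = $603,051
Ferndale County: $603,051 × 0.00413 = $2,490.60063
City of Linden: $603,051 × 0.00454 = $2,737.85154
Cloverhill Township: $603,051 × 0.0067 = $4,040.4417
Community College District: $603,051 × 0.0036 = $2,170.9836
Eastcliff ISD: $603,051 × 0.0264 = $15,920.5464
Total = $27,360.42387

$27,360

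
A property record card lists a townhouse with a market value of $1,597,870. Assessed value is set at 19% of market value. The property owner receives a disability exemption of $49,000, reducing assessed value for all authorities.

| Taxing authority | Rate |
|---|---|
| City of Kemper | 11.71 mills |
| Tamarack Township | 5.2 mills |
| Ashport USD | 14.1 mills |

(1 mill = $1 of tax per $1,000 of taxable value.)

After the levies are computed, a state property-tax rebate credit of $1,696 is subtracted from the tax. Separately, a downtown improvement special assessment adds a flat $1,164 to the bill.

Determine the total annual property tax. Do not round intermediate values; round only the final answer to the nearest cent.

$7,363.00

Assessed value = $1,597,870 × 0.19 = $303,595.3
Taxable value = $303,595.3 − $49,000 = $254,595.3
City of Kemper: $254,595.3 × 0.01171 = $2,981.310963
Tamarack Township: $254,595.3 × 0.0052 = $1,323.89556
Ashport USD: $254,595.3 × 0.0141 = $3,589.79373
Levies subtotal = $7,895.000253
After credit = $7,895.000253 − $1,696 = $6,199.000253
Total = $6,199.000253 + $1,164 = $7,363.000253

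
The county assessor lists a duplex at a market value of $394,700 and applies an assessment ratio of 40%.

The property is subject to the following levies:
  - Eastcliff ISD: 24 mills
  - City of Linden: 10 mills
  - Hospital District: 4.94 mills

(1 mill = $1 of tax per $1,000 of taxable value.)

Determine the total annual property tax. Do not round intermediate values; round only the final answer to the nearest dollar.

Assessed value = $394,700 × 0.4 = $157,880
Eastcliff ISD: $157,880 × 0.024 = $3,789.12
City of Linden: $157,880 × 0.01 = $1,578.8
Hospital District: $157,880 × 0.00494 = $779.9272
Total = $3,789.12 + $1,578.8 + $779.9272 = $6,147.8472

$6,148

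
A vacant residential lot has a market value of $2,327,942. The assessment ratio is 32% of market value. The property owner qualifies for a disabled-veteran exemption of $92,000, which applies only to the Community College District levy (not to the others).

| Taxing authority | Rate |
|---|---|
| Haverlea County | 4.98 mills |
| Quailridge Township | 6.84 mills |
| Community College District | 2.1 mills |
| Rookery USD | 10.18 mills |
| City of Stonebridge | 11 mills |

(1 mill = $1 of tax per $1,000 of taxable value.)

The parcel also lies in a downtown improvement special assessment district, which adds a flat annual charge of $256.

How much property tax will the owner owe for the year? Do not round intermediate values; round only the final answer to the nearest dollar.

Assessed value = $2,327,942 × 0.32 = $744,941.44
Haverlea County: $744,941.44 × 0.00498 = $3,709.8083712
Quailridge Township: $744,941.44 × 0.00684 = $5,095.3994496
Community College District: ($744,941.44 − $92,000) × 0.0021 = $652,941.44 × 0.0021 = $1,371.177024
Rookery USD: $744,941.44 × 0.01018 = $7,583.5038592
City of Stonebridge: $744,941.44 × 0.011 = $8,194.35584
Levies subtotal = $25,954.244544
Total = $25,954.244544 + $256 = $26,210.244544

$26,210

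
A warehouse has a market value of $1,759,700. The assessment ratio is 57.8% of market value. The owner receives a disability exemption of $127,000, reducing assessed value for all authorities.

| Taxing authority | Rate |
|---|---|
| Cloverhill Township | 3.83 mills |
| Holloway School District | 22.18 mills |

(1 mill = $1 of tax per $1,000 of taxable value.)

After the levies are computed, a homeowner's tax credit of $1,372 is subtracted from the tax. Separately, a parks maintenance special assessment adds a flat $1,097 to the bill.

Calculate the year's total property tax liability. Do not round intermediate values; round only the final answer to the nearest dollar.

$22,877

Assessed value = $1,759,700 × 0.578 = $1,017,106.6
Taxable value = $1,017,106.6 − $127,000 = $890,106.6
Cloverhill Township: $890,106.6 × 0.00383 = $3,409.108278
Holloway School District: $890,106.6 × 0.02218 = $19,742.564388
Levies subtotal = $23,151.672666
After credit = $23,151.672666 − $1,372 = $21,779.672666
Total = $21,779.672666 + $1,097 = $22,876.672666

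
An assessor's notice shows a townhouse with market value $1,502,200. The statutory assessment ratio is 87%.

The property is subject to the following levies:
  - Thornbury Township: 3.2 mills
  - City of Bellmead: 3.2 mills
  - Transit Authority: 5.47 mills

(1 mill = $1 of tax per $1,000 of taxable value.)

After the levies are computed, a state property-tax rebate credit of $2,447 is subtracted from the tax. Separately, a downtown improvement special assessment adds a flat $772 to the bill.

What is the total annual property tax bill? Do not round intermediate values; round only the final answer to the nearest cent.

Assessed value = $1,502,200 × 0.87 = $1,306,914
Thornbury Township: $1,306,914 × 0.0032 = $4,182.1248
City of Bellmead: $1,306,914 × 0.0032 = $4,182.1248
Transit Authority: $1,306,914 × 0.00547 = $7,148.81958
Levies subtotal = $15,513.06918
After credit = $15,513.06918 − $2,447 = $13,066.06918
Total = $13,066.06918 + $772 = $13,838.06918

$13,838.07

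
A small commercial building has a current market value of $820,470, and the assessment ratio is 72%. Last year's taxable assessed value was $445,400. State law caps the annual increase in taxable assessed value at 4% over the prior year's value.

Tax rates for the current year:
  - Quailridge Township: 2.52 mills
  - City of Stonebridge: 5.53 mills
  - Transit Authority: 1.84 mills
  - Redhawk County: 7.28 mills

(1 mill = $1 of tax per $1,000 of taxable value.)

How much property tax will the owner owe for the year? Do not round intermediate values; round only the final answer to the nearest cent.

Uncapped assessed value = $820,470 × 0.72 = $590,738.4
Cap limit = $445,400 × 1.04 = $463,216
Taxable assessed value = min($590,738.4, $463,216) = $463,216 (cap binds)
Quailridge Township: $463,216 × 0.00252 = $1,167.30432
City of Stonebridge: $463,216 × 0.00553 = $2,561.58448
Transit Authority: $463,216 × 0.00184 = $852.31744
Redhawk County: $463,216 × 0.00728 = $3,372.21248
Total = $7,953.41872

$7,953.42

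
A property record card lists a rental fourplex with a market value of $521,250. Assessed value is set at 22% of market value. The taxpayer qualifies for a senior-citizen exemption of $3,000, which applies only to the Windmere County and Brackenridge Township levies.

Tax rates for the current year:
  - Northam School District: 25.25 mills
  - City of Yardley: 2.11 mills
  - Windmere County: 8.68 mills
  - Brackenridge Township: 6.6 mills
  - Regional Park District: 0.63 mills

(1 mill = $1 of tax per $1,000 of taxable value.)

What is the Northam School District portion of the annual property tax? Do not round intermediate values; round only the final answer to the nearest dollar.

Assessed value = $521,250 × 0.22 = $114,675
Northam School District taxable value = $114,675 (exemption does not apply)
Northam School District levy = $114,675 × 0.02525 = $2,895.54375

$2,896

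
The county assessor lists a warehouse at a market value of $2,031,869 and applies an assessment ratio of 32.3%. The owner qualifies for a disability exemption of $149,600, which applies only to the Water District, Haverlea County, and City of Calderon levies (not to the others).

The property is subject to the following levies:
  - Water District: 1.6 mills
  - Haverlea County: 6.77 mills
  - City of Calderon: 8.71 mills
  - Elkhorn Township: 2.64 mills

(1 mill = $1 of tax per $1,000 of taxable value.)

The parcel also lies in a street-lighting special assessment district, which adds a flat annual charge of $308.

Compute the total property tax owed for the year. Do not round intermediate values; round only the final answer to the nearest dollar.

Assessed value = $2,031,869 × 0.323 = $656,293.687
Water District: ($656,293.687 − $149,600) × 0.0016 = $506,693.687 × 0.0016 = $810.7098992
Haverlea County: ($656,293.687 − $149,600) × 0.00677 = $506,693.687 × 0.00677 = $3,430.31626099
City of Calderon: ($656,293.687 − $149,600) × 0.00871 = $506,693.687 × 0.00871 = $4,413.30201377
Elkhorn Township: $656,293.687 × 0.00264 = $1,732.61533368
Levies subtotal = $10,386.94350764
Total = $10,386.94350764 + $308 = $10,694.94350764

$10,695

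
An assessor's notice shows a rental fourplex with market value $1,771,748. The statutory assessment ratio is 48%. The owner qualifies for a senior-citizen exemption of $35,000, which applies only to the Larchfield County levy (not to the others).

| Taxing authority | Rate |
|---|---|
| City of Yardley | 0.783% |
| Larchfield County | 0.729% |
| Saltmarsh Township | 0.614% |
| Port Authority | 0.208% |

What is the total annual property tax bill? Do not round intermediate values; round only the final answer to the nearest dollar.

$19,594

Assessed value = $1,771,748 × 0.48 = $850,439.04
City of Yardley: $850,439.04 × 0.00783 = $6,658.9376832
Larchfield County: ($850,439.04 − $35,000) × 0.00729 = $815,439.04 × 0.00729 = $5,944.5506016
Saltmarsh Township: $850,439.04 × 0.00614 = $5,221.6957056
Port Authority: $850,439.04 × 0.00208 = $1,768.9132032
Total = $19,594.0971936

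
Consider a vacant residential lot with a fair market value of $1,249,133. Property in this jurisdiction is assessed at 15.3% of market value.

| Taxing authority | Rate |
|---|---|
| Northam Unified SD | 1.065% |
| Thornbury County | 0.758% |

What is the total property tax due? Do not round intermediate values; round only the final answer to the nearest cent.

$3,484.07

Assessed value = $1,249,133 × 0.153 = $191,117.349
Northam Unified SD: $191,117.349 × 0.01065 = $2,035.39976685
Thornbury County: $191,117.349 × 0.00758 = $1,448.66950542
Total = $2,035.39976685 + $1,448.66950542 = $3,484.06927227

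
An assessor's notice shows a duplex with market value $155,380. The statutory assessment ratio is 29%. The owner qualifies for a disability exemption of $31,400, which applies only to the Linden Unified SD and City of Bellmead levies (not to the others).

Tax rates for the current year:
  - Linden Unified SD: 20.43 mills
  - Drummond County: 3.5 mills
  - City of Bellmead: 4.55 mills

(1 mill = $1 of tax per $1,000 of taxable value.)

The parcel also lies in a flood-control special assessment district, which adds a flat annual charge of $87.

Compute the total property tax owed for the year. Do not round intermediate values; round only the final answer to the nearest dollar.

Assessed value = $155,380 × 0.29 = $45,060.2
Linden Unified SD: ($45,060.2 − $31,400) × 0.02043 = $13,660.2 × 0.02043 = $279.077886
Drummond County: $45,060.2 × 0.0035 = $157.7107
City of Bellmead: ($45,060.2 − $31,400) × 0.00455 = $13,660.2 × 0.00455 = $62.15391
Levies subtotal = $498.942496
Total = $498.942496 + $87 = $585.942496

$586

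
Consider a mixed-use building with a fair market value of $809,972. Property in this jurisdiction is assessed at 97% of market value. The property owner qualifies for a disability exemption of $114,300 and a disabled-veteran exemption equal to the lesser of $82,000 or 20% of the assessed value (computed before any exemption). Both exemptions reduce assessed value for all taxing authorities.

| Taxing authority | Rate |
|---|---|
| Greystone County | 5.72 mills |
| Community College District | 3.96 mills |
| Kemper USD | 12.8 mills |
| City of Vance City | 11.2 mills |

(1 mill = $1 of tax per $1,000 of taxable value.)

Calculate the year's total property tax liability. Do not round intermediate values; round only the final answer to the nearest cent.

Assessed value = $809,972 × 0.97 = $785,672.84
Disabled-veteran exemption = min($82,000, 20% × $785,672.84) = min($82,000, $157,134.568) = $82,000 (dollar cap binds)
Taxable value = $785,672.84 − $114,300 − $82,000 = $589,372.84
Greystone County: $589,372.84 × 0.00572 = $3,371.2126448
Community College District: $589,372.84 × 0.00396 = $2,333.9164464
Kemper USD: $589,372.84 × 0.0128 = $7,543.972352
City of Vance City: $589,372.84 × 0.0112 = $6,600.975808
Total = $19,850.0772512

$19,850.08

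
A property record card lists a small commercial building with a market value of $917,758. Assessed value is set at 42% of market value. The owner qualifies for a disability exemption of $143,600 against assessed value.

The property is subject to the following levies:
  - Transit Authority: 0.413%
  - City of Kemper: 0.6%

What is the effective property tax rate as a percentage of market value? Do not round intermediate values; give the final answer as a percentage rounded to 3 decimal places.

Assessed value = $917,758 × 0.42 = $385,458.36
Taxable value = $385,458.36 − $143,600 = $241,858.36
Transit Authority: $241,858.36 × 0.00413 = $998.8750268
City of Kemper: $241,858.36 × 0.006 = $1,451.15016
Total tax = $2,450.0251868
Effective rate = $2,450.0251868 ÷ $917,758 = 0.267% of market value

0.267%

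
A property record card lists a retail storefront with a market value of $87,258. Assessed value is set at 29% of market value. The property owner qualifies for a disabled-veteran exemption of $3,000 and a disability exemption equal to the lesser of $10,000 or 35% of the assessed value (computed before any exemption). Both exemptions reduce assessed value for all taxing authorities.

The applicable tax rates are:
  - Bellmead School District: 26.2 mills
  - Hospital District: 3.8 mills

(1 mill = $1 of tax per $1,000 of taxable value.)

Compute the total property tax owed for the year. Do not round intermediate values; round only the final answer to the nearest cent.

$403.44

Assessed value = $87,258 × 0.29 = $25,304.82
Disability exemption = min($10,000, 35% × $25,304.82) = min($10,000, $8,856.687) = $8,856.687 (percentage binds)
Taxable value = $25,304.82 − $3,000 − $8,856.687 = $13,448.133
Bellmead School District: $13,448.133 × 0.0262 = $352.3410846
Hospital District: $13,448.133 × 0.0038 = $51.1029054
Total = $403.44399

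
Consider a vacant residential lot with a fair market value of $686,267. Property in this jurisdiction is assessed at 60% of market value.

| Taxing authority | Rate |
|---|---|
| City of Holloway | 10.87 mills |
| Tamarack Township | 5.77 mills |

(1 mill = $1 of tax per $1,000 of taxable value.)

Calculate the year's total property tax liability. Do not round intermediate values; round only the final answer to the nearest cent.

Assessed value = $686,267 × 0.6 = $411,760.2
City of Holloway: $411,760.2 × 0.01087 = $4,475.833374
Tamarack Township: $411,760.2 × 0.00577 = $2,375.856354
Total = $4,475.833374 + $2,375.856354 = $6,851.689728

$6,851.69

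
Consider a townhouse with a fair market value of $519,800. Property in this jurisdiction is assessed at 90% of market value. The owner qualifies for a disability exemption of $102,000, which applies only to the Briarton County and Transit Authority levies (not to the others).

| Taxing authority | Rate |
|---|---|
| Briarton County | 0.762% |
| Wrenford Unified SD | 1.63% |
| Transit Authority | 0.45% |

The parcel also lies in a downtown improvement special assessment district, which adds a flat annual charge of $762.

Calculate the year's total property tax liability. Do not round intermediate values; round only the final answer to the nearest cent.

$12,821.20

Assessed value = $519,800 × 0.9 = $467,820
Briarton County: ($467,820 − $102,000) × 0.00762 = $365,820 × 0.00762 = $2,787.5484
Wrenford Unified SD: $467,820 × 0.0163 = $7,625.466
Transit Authority: ($467,820 − $102,000) × 0.0045 = $365,820 × 0.0045 = $1,646.19
Levies subtotal = $12,059.2044
Total = $12,059.2044 + $762 = $12,821.2044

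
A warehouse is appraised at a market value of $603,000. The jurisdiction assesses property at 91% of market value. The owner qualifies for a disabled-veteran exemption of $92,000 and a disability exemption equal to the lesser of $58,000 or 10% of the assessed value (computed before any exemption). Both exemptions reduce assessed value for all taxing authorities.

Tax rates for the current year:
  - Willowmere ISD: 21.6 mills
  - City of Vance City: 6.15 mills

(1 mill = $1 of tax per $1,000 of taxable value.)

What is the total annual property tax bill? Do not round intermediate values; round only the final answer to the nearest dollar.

$11,152

Assessed value = $603,000 × 0.91 = $548,730
Disability exemption = min($58,000, 10% × $548,730) = min($58,000, $54,873) = $54,873 (percentage binds)
Taxable value = $548,730 − $92,000 − $54,873 = $401,857
Willowmere ISD: $401,857 × 0.0216 = $8,680.1112
City of Vance City: $401,857 × 0.00615 = $2,471.42055
Total = $11,151.53175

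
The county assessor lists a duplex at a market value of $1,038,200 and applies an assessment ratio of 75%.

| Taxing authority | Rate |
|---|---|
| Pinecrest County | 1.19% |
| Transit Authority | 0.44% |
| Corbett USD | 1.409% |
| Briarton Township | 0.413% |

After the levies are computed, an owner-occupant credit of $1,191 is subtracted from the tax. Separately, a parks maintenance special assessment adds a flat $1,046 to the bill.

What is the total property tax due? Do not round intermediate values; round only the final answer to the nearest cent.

Assessed value = $1,038,200 × 0.75 = $778,650
Pinecrest County: $778,650 × 0.0119 = $9,265.935
Transit Authority: $778,650 × 0.0044 = $3,426.06
Corbett USD: $778,650 × 0.01409 = $10,971.1785
Briarton Township: $778,650 × 0.00413 = $3,215.8245
Levies subtotal = $26,878.998
After credit = $26,878.998 − $1,191 = $25,687.998
Total = $25,687.998 + $1,046 = $26,733.998

$26,734.00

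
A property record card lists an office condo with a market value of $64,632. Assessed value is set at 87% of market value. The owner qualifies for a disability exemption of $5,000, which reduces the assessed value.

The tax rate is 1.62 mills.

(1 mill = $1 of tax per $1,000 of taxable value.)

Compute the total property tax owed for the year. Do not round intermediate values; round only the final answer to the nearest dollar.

$83

Assessed value = $64,632 × 0.87 = $56,229.84
Taxable value = $56,229.84 − $5,000 = $51,229.84
Tax = $51,229.84 × 0.00162 = $82.9923408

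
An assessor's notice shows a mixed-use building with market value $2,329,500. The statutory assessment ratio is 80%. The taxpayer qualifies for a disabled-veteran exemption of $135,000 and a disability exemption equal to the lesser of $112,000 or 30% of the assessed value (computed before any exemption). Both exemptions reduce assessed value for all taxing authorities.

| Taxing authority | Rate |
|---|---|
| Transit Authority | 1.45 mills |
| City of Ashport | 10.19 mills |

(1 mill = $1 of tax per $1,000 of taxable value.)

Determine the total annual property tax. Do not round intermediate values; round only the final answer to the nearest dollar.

Assessed value = $2,329,500 × 0.8 = $1,863,600
Disability exemption = min($112,000, 30% × $1,863,600) = min($112,000, $559,080) = $112,000 (dollar cap binds)
Taxable value = $1,863,600 − $135,000 − $112,000 = $1,616,600
Transit Authority: $1,616,600 × 0.00145 = $2,344.07
City of Ashport: $1,616,600 × 0.01019 = $16,473.154
Total = $18,817.224

$18,817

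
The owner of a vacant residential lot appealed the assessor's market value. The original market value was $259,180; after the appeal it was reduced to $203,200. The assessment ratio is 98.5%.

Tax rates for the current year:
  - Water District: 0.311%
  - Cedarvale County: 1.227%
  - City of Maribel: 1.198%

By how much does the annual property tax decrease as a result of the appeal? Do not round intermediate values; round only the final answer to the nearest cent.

Old assessed value = $259,180 × 0.985 = $255,292.3
New assessed value = $203,200 × 0.985 = $200,152
Combined rate = 0.00311 + 0.01227 + 0.01198 = 0.02736
Old tax = $255,292.3 × 0.02736 = $6,984.797328
New tax = $200,152 × 0.02736 = $5,476.15872
Reduction = $6,984.797328 − $5,476.15872 = $1,508.638608

$1,508.64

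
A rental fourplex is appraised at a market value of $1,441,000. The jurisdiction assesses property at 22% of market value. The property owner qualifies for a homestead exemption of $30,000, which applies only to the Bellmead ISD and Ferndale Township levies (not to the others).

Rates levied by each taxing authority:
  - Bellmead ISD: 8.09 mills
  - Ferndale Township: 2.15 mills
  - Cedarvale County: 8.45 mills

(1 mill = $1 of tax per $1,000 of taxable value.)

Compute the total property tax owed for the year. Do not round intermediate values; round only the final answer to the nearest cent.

Assessed value = $1,441,000 × 0.22 = $317,020
Bellmead ISD: ($317,020 − $30,000) × 0.00809 = $287,020 × 0.00809 = $2,321.9918
Ferndale Township: ($317,020 − $30,000) × 0.00215 = $287,020 × 0.00215 = $617.093
Cedarvale County: $317,020 × 0.00845 = $2,678.819
Total = $5,617.9038

$5,617.90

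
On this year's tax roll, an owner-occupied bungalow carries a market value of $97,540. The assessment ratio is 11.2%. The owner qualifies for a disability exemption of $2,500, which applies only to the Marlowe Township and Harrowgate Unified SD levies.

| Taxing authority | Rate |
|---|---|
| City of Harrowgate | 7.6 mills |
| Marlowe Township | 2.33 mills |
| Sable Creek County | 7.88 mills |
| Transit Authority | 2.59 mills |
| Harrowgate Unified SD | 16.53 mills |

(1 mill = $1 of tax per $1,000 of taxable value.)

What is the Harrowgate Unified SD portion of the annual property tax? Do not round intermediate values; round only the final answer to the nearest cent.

Assessed value = $97,540 × 0.112 = $10,924.48
Harrowgate Unified SD taxable value = $10,924.48 − $2,500 = $8,424.48
Harrowgate Unified SD levy = $8,424.48 × 0.01653 = $139.2566544

$139.26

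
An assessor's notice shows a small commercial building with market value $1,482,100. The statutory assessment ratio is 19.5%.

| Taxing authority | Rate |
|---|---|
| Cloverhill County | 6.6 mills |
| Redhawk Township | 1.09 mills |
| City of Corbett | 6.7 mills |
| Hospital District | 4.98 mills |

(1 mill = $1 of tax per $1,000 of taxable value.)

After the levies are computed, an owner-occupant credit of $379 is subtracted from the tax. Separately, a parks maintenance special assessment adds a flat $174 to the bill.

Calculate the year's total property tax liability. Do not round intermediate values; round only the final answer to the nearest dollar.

Assessed value = $1,482,100 × 0.195 = $289,009.5
Cloverhill County: $289,009.5 × 0.0066 = $1,907.4627
Redhawk Township: $289,009.5 × 0.00109 = $315.020355
City of Corbett: $289,009.5 × 0.0067 = $1,936.36365
Hospital District: $289,009.5 × 0.00498 = $1,439.26731
Levies subtotal = $5,598.114015
After credit = $5,598.114015 − $379 = $5,219.114015
Total = $5,219.114015 + $174 = $5,393.114015

$5,393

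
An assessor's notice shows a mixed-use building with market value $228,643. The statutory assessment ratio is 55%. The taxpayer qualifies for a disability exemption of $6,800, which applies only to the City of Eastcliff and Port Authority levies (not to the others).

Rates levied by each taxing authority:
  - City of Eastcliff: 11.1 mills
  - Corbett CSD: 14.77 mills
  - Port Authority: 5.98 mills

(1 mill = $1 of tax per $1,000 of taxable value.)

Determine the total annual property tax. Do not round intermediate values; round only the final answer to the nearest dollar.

Assessed value = $228,643 × 0.55 = $125,753.65
City of Eastcliff: ($125,753.65 − $6,800) × 0.0111 = $118,953.65 × 0.0111 = $1,320.385515
Corbett CSD: $125,753.65 × 0.01477 = $1,857.3814105
Port Authority: ($125,753.65 − $6,800) × 0.00598 = $118,953.65 × 0.00598 = $711.342827
Total = $3,889.1097525

$3,889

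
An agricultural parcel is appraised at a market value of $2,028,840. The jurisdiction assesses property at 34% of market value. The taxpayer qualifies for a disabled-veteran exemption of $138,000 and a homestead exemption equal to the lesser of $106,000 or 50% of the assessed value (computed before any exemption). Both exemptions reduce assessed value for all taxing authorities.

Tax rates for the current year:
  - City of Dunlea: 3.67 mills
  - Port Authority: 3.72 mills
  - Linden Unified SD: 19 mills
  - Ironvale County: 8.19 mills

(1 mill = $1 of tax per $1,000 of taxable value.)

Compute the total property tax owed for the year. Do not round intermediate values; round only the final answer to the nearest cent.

Assessed value = $2,028,840 × 0.34 = $689,805.6
Homestead exemption = min($106,000, 50% × $689,805.6) = min($106,000, $344,902.8) = $106,000 (dollar cap binds)
Taxable value = $689,805.6 − $138,000 − $106,000 = $445,805.6
City of Dunlea: $445,805.6 × 0.00367 = $1,636.106552
Port Authority: $445,805.6 × 0.00372 = $1,658.396832
Linden Unified SD: $445,805.6 × 0.019 = $8,470.3064
Ironvale County: $445,805.6 × 0.00819 = $3,651.147864
Total = $15,415.957648

$15,415.96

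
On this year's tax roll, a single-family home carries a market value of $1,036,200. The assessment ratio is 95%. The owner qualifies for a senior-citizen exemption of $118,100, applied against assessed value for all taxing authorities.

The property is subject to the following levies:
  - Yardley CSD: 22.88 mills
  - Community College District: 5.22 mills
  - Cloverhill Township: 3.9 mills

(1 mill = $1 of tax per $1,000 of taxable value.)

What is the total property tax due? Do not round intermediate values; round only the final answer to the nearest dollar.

$27,721

Assessed value = $1,036,200 × 0.95 = $984,390
Taxable value = $984,390 − $118,100 = $866,290
Yardley CSD: $866,290 × 0.02288 = $19,820.7152
Community College District: $866,290 × 0.00522 = $4,522.0338
Cloverhill Township: $866,290 × 0.0039 = $3,378.531
Total = $19,820.7152 + $4,522.0338 + $3,378.531 = $27,721.28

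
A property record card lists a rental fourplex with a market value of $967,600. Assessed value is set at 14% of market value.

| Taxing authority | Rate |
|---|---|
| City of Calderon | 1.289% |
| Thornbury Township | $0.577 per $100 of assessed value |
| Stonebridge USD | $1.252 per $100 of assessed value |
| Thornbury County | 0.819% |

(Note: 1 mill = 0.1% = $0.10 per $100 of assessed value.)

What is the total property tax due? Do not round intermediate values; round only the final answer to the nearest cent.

$5,333.22

Assessed value = $967,600 × 0.14 = $135,464
City of Calderon: $135,464 × 0.01289 = $1,746.13096
Thornbury Township: $135,464 × 0.00577 = $781.62728
Stonebridge USD: $135,464 × 0.01252 = $1,696.00928
Thornbury County: $135,464 × 0.00819 = $1,109.45016
Total = $5,333.21768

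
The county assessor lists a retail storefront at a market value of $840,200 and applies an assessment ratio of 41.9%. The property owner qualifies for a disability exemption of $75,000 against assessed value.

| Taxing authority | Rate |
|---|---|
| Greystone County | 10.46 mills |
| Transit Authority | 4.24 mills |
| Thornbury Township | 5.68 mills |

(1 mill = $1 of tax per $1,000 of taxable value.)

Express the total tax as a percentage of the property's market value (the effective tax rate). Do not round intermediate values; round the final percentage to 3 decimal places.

Assessed value = $840,200 × 0.419 = $352,043.8
Taxable value = $352,043.8 − $75,000 = $277,043.8
Greystone County: $277,043.8 × 0.01046 = $2,897.878148
Transit Authority: $277,043.8 × 0.00424 = $1,174.665712
Thornbury Township: $277,043.8 × 0.00568 = $1,573.608784
Total tax = $5,646.152644
Effective rate = $5,646.152644 ÷ $840,200 = 0.672% of market value

0.672%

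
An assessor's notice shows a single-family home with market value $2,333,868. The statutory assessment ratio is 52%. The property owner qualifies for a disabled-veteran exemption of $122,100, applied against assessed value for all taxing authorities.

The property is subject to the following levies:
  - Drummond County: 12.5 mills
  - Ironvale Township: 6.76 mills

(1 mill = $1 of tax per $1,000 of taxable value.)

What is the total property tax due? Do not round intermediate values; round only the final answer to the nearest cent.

$21,022.51

Assessed value = $2,333,868 × 0.52 = $1,213,611.36
Taxable value = $1,213,611.36 − $122,100 = $1,091,511.36
Drummond County: $1,091,511.36 × 0.0125 = $13,643.892
Ironvale Township: $1,091,511.36 × 0.00676 = $7,378.6167936
Total = $13,643.892 + $7,378.6167936 = $21,022.5087936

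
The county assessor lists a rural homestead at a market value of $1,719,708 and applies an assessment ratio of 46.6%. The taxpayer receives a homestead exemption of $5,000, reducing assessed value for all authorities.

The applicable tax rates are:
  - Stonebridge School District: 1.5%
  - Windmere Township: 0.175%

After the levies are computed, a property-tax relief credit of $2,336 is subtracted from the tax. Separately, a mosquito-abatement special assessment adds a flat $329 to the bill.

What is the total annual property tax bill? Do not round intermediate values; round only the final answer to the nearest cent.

$11,332.43

Assessed value = $1,719,708 × 0.466 = $801,383.928
Taxable value = $801,383.928 − $5,000 = $796,383.928
Stonebridge School District: $796,383.928 × 0.015 = $11,945.75892
Windmere Township: $796,383.928 × 0.00175 = $1,393.671874
Levies subtotal = $13,339.430794
After credit = $13,339.430794 − $2,336 = $11,003.430794
Total = $11,003.430794 + $329 = $11,332.430794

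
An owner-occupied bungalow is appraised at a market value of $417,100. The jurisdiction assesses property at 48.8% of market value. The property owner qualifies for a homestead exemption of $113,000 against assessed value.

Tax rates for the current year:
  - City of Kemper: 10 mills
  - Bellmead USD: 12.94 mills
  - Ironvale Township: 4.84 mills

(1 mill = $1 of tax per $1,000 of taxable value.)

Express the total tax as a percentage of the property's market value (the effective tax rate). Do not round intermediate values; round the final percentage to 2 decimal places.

Assessed value = $417,100 × 0.488 = $203,544.8
Taxable value = $203,544.8 − $113,000 = $90,544.8
City of Kemper: $90,544.8 × 0.01 = $905.448
Bellmead USD: $90,544.8 × 0.01294 = $1,171.649712
Ironvale Township: $90,544.8 × 0.00484 = $438.236832
Total tax = $2,515.334544
Effective rate = $2,515.334544 ÷ $417,100 = 0.60% of market value

0.60%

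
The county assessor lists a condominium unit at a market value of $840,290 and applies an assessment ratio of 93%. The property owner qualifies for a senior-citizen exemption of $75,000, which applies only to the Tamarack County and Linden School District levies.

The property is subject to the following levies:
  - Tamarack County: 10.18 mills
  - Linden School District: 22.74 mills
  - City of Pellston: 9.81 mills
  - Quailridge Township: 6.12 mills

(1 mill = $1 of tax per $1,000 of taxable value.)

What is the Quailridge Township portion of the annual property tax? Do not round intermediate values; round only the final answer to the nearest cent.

$4,782.59

Assessed value = $840,290 × 0.93 = $781,469.7
Quailridge Township taxable value = $781,469.7 (exemption does not apply)
Quailridge Township levy = $781,469.7 × 0.00612 = $4,782.594564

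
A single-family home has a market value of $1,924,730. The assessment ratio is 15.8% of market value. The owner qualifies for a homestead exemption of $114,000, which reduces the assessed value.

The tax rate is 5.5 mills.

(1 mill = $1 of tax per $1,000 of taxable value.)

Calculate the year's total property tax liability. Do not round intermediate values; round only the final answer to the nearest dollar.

Assessed value = $1,924,730 × 0.158 = $304,107.34
Taxable value = $304,107.34 − $114,000 = $190,107.34
Tax = $190,107.34 × 0.0055 = $1,045.59037

$1,046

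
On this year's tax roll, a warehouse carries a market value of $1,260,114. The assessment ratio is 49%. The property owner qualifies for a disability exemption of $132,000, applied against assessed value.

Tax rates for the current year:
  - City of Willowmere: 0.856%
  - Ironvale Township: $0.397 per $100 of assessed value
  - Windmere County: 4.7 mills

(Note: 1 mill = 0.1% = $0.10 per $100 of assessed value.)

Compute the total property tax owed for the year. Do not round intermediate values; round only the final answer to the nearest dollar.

Assessed value = $1,260,114 × 0.49 = $617,455.86
Taxable value = $617,455.86 − $132,000 = $485,455.86
City of Willowmere: $485,455.86 × 0.00856 = $4,155.5021616
Ironvale Township: $485,455.86 × 0.00397 = $1,927.2597642
Windmere County: $485,455.86 × 0.0047 = $2,281.642542
Total = $8,364.4044678

$8,364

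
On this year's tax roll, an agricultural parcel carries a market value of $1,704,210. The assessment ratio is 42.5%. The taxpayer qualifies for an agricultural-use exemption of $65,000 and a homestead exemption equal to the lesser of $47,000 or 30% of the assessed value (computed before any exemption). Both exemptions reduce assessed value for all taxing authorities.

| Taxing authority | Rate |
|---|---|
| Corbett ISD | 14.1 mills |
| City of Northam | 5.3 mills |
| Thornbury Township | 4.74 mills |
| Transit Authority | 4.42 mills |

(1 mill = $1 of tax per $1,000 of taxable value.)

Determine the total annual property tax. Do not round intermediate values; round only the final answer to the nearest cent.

$17,486.98

Assessed value = $1,704,210 × 0.425 = $724,289.25
Homestead exemption = min($47,000, 30% × $724,289.25) = min($47,000, $217,286.775) = $47,000 (dollar cap binds)
Taxable value = $724,289.25 − $65,000 − $47,000 = $612,289.25
Corbett ISD: $612,289.25 × 0.0141 = $8,633.278425
City of Northam: $612,289.25 × 0.0053 = $3,245.133025
Thornbury Township: $612,289.25 × 0.00474 = $2,902.251045
Transit Authority: $612,289.25 × 0.00442 = $2,706.318485
Total = $17,486.98098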